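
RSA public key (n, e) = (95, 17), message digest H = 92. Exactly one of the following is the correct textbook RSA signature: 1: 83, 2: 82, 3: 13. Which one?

Candidate 1: Squares mod 95: 83^1≡83, 83^2≡49, 83^4≡26, 83^8≡11, 83^16≡26; 17 = 16 + 1, so 83^17 ≡ 26·83 ≡ 68 (mod 95)
Candidate 2: Squares mod 95: 82^1≡82, 82^2≡74, 82^4≡61, 82^8≡16, 82^16≡66; 17 = 16 + 1, so 82^17 ≡ 66·82 ≡ 92 (mod 95)
  → matches H = 92
Candidate 3: Squares mod 95: 13^1≡13, 13^2≡74, 13^4≡61, 13^8≡16, 13^16≡66; 17 = 16 + 1, so 13^17 ≡ 66·13 ≡ 3 (mod 95)

2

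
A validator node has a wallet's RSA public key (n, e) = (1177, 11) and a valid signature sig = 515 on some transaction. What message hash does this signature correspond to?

130

sig^11 mod 1177 = 130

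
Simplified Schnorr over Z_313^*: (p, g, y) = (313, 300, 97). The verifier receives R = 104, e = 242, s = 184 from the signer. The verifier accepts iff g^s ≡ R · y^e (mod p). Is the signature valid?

valid

g^s mod p:
300^2 = 90000 ≡ 169
300^4 ≡ 169^2 = 28561 ≡ 78
300^8 ≡ 78^2 = 6084 ≡ 137
300^16 ≡ 137^2 = 18769 ≡ 302
300^32 ≡ 302^2 = 91204 ≡ 121
300^64 ≡ 121^2 = 14641 ≡ 243
300^128 ≡ 243^2 = 59049 ≡ 205
184 = 128 + 32 + 16 + 8, so 300^184 ≡ 205·121·302·137 ≡ 142 (mod 313)
R · y^e mod p:
97^2 = 9409 ≡ 19
97^4 ≡ 19^2 = 361 ≡ 48
97^8 ≡ 48^2 = 2304 ≡ 113
97^16 ≡ 113^2 = 12769 ≡ 249
97^32 ≡ 249^2 = 62001 ≡ 27
97^64 ≡ 27^2 = 729 ≡ 103
97^128 ≡ 103^2 = 10609 ≡ 280
242 = 128 + 64 + 32 + 16 + 2, so 97^242 ≡ 280·103·27·249·19 ≡ 200 (mod 313)
104·200 = 20800 ≡ 142 (mod 313)
142 ≡ 142 (mod 313); signature holds.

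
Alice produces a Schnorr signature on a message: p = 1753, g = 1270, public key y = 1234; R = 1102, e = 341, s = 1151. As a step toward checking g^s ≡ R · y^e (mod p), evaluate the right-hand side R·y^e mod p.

1203

Squares mod 1753: 1234^1≡1234, 1234^2≡1152, 1234^4≡83, 1234^8≡1630, 1234^16≡1105, 1234^32≡937, 1234^64≡1469, 1234^128≡18, 1234^256≡324
341 = 256 + 64 + 16 + 4 + 1, so 1234^341 ≡ 324·1469·1105·83·1234 ≡ 1323 (mod 1753)
R · y^e ≡ 1102·1323 = 1457946 ≡ 1203 (mod 1753)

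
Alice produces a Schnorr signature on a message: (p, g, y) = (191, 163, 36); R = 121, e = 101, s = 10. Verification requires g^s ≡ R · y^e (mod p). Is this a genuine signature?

forged

g^s mod p:
Squares mod 191: 163^1≡163, 163^2≡20, 163^4≡18, 163^8≡133
10 = 8 + 2, so 163^10 ≡ 133·20 ≡ 177 (mod 191)
R · y^e mod p:
Squares mod 191: 36^1≡36, 36^2≡150, 36^4≡153, 36^8≡107, 36^16≡180, 36^32≡121, 36^64≡125
101 = 64 + 32 + 4 + 1, so 36^101 ≡ 125·121·153·36 ≡ 30 (mod 191)
121·30 = 3630 ≡ 1 (mod 191)
177 ≠ 1; the check fails.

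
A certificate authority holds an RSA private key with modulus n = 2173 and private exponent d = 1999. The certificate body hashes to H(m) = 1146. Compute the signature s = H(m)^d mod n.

Squares mod 2173: (H(m))^1≡1146, (H(m))^2≡824, (H(m))^4≡1000, (H(m))^8≡420, (H(m))^16≡387, (H(m))^32≡2005, (H(m))^64≡2148, (H(m))^128≡625, (H(m))^256≡1658, (H(m))^512≡119, (H(m))^1024≡1123
1999 = 1024 + 512 + 256 + 128 + 64 + 8 + 4 + 2 + 1, so (H(m))^1999 ≡ 1123·119·1658·625·2148·420·1000·824·1146 ≡ 512 (mod 2173)

512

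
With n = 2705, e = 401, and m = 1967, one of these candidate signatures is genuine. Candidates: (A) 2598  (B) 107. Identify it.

Candidate A: 2598^2 = 6749604 ≡ 629; 2598^4 ≡ 629^2 = 395641 ≡ 711; 2598^8 ≡ 711^2 = 505521 ≡ 2391; 2598^16 ≡ 2391^2 = 5716881 ≡ 1216; 2598^32 ≡ 1216^2 = 1478656 ≡ 1726; 2598^64 ≡ 1726^2 = 2979076 ≡ 871; 2598^128 ≡ 871^2 = 758641 ≡ 1241; 2598^256 ≡ 1241^2 = 1540081 ≡ 936; 401 = 256 + 128 + 16 + 1, so 2598^401 ≡ 936·1241·1216·2598 ≡ 738 (mod 2705)
Candidate B: 107^2 = 11449 ≡ 629; 107^4 ≡ 629^2 = 395641 ≡ 711; 107^8 ≡ 711^2 = 505521 ≡ 2391; 107^16 ≡ 2391^2 = 5716881 ≡ 1216; 107^32 ≡ 1216^2 = 1478656 ≡ 1726; 107^64 ≡ 1726^2 = 2979076 ≡ 871; 107^128 ≡ 871^2 = 758641 ≡ 1241; 107^256 ≡ 1241^2 = 1540081 ≡ 936; 401 = 256 + 128 + 16 + 1, so 107^401 ≡ 936·1241·1216·107 ≡ 1967 (mod 2705)
  → matches m = 1967

B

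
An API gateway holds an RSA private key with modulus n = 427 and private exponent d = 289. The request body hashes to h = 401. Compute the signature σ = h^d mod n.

Squares mod 427: h^1≡401, h^2≡249, h^4≡86, h^8≡137, h^16≡408, h^32≡361, h^64≡86, h^128≡137, h^256≡408
289 = 256 + 32 + 1, so h^289 ≡ 408·361·401 ≡ 275 (mod 427)

275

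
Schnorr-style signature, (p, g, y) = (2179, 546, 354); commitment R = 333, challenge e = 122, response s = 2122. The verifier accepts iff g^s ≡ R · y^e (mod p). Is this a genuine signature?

g^s mod p:
546^2 = 298116 ≡ 1772
546^4 ≡ 1772^2 = 3139984 ≡ 45
546^8 ≡ 45^2 = 2025
546^16 ≡ 2025^2 = 4100625 ≡ 1926
546^32 ≡ 1926^2 = 3709476 ≡ 818
546^64 ≡ 818^2 = 669124 ≡ 171
546^128 ≡ 171^2 = 29241 ≡ 914
546^256 ≡ 914^2 = 835396 ≡ 839
546^512 ≡ 839^2 = 703921 ≡ 104
546^1024 ≡ 104^2 = 10816 ≡ 2100
546^2048 ≡ 2100^2 = 4410000 ≡ 1883
2122 = 2048 + 64 + 8 + 2, so 546^2122 ≡ 1883·171·2025·1772 ≡ 1044 (mod 2179)
R · y^e mod p:
354^2 = 125316 ≡ 1113
354^4 ≡ 1113^2 = 1238769 ≡ 1097
354^8 ≡ 1097^2 = 1203409 ≡ 601
354^16 ≡ 601^2 = 361201 ≡ 1666
354^32 ≡ 1666^2 = 2775556 ≡ 1689
354^64 ≡ 1689^2 = 2852721 ≡ 410
122 = 64 + 32 + 16 + 8 + 2, so 354^122 ≡ 410·1689·1666·601·1113 ≡ 1711 (mod 2179)
333·1711 = 569763 ≡ 1044 (mod 2179)
1044 ≡ 1044 (mod 2179); signature holds.

genuine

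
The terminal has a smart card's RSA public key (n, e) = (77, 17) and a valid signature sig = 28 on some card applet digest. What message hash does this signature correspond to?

63

Squares mod 77: sig^1≡28, sig^2≡14, sig^4≡42, sig^8≡70, sig^16≡49
17 = 16 + 1, so sig^17 ≡ 49·28 ≡ 63 (mod 77)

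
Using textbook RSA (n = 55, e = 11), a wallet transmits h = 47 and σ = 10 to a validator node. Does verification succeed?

σ^2 ≡ 10^2 = 100 ≡ 45
σ^4 ≡ 45^2 = 2025 ≡ 45
σ^8 ≡ 45^2 = 2025 ≡ 45
11 = 8 + 2 + 1, so σ^11 ≡ 45·45·10 ≡ 10 (mod 55)
σ^11 mod 55 = 10, but h = 47.

fails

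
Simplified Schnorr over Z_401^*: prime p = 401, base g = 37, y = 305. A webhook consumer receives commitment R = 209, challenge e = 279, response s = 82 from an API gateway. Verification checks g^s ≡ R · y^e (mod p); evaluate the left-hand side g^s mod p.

Squares mod 401: 37^1≡37, 37^2≡166, 37^4≡288, 37^8≡338, 37^16≡360, 37^32≡77, 37^64≡315
82 = 64 + 16 + 2, so 37^82 ≡ 315·360·166 ≡ 257 (mod 401)

257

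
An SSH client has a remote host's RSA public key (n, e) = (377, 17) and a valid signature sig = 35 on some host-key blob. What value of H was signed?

sig^2 ≡ 35^2 = 1225 ≡ 94
sig^4 ≡ 94^2 = 8836 ≡ 165
sig^8 ≡ 165^2 = 27225 ≡ 81
sig^16 ≡ 81^2 = 6561 ≡ 152
17 = 16 + 1, so sig^17 ≡ 152·35 ≡ 42 (mod 377)

42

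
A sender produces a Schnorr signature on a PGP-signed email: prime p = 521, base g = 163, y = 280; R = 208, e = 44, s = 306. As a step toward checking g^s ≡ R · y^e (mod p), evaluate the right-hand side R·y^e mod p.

280^44 mod 521 = 293
R · y^e ≡ 208·293 = 60944 ≡ 508 (mod 521)

508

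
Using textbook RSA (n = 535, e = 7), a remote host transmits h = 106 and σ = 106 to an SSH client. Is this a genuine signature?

genuine

σ^2 ≡ 106^2 = 11236 ≡ 1
σ^4 ≡ 1^2 = 1
7 = 4 + 2 + 1, so σ^7 ≡ 1·1·106 ≡ 106 (mod 535)
Since 106 equals the digest 106, verification succeeds.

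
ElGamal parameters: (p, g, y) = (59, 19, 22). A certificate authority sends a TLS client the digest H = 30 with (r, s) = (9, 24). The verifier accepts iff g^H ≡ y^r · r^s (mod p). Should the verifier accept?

reject

Left side g^H mod p:
Squares mod 59: 19^1≡19, 19^2≡7, 19^4≡49, 19^8≡41, 19^16≡29
30 = 16 + 8 + 4 + 2, so 19^30 ≡ 29·41·49·7 ≡ 19 (mod 59)
Right side y^r · r^s mod p:
Squares mod 59: 22^1≡22, 22^2≡12, 22^4≡26, 22^8≡27
9 = 8 + 1, so 22^9 ≡ 27·22 ≡ 4 (mod 59)
Squares mod 59: 9^1≡9, 9^2≡22, 9^4≡12, 9^8≡26, 9^16≡27
24 = 16 + 8, so 9^24 ≡ 27·26 ≡ 53 (mod 59)
4·53 = 212 ≡ 35 (mod 59)
19 ≠ 35, so verification fails.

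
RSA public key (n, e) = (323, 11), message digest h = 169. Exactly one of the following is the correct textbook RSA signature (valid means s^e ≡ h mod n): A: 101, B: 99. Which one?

Candidate A: 101^2 = 10201 ≡ 188; 101^4 ≡ 188^2 = 35344 ≡ 137; 101^8 ≡ 137^2 = 18769 ≡ 35; 11 = 8 + 2 + 1, so 101^11 ≡ 35·188·101 ≡ 169 (mod 323)
  → matches h = 169
Candidate B: 99^2 = 9801 ≡ 111; 99^4 ≡ 111^2 = 12321 ≡ 47; 99^8 ≡ 47^2 = 2209 ≡ 271; 11 = 8 + 2 + 1, so 99^11 ≡ 271·111·99 ≡ 282 (mod 323)

A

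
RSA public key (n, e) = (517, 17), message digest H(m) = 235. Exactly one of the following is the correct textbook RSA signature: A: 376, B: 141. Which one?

Candidate A: Squares mod 517: 376^1≡376, 376^2≡235, 376^4≡423, 376^8≡47, 376^16≡141; 17 = 16 + 1, so 376^17 ≡ 141·376 ≡ 282 (mod 517)
Candidate B: Squares mod 517: 141^1≡141, 141^2≡235, 141^4≡423, 141^8≡47, 141^16≡141; 17 = 16 + 1, so 141^17 ≡ 141·141 ≡ 235 (mod 517)
  → matches H(m) = 235

B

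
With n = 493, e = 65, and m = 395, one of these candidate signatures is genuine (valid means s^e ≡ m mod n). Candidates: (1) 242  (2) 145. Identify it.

1

Candidate 1: 242^2 = 58564 ≡ 390; 242^4 ≡ 390^2 = 152100 ≡ 256; 242^8 ≡ 256^2 = 65536 ≡ 460; 242^16 ≡ 460^2 = 211600 ≡ 103; 242^32 ≡ 103^2 = 10609 ≡ 256; 242^64 ≡ 256^2 = 65536 ≡ 460; 65 = 64 + 1, so 242^65 ≡ 460·242 ≡ 395 (mod 493)
  → matches m = 395
Candidate 2: 145^2 = 21025 ≡ 319; 145^4 ≡ 319^2 = 101761 ≡ 203; 145^8 ≡ 203^2 = 41209 ≡ 290; 145^16 ≡ 290^2 = 84100 ≡ 290; 145^32 ≡ 290^2 = 84100 ≡ 290; 145^64 ≡ 290^2 = 84100 ≡ 290; 65 = 64 + 1, so 145^65 ≡ 290·145 ≡ 145 (mod 493)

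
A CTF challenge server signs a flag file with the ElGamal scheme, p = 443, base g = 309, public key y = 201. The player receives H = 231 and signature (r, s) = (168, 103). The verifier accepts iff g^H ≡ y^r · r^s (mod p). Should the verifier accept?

Left side g^H mod p:
309^2 = 95481 ≡ 236
309^4 ≡ 236^2 = 55696 ≡ 321
309^8 ≡ 321^2 = 103041 ≡ 265
309^16 ≡ 265^2 = 70225 ≡ 231
309^32 ≡ 231^2 = 53361 ≡ 201
309^64 ≡ 201^2 = 40401 ≡ 88
309^128 ≡ 88^2 = 7744 ≡ 213
231 = 128 + 64 + 32 + 4 + 2 + 1, so 309^231 ≡ 213·88·201·321·236·309 ≡ 77 (mod 443)
Right side y^r · r^s mod p:
201^2 = 40401 ≡ 88
201^4 ≡ 88^2 = 7744 ≡ 213
201^8 ≡ 213^2 = 45369 ≡ 183
201^16 ≡ 183^2 = 33489 ≡ 264
201^32 ≡ 264^2 = 69696 ≡ 145
201^64 ≡ 145^2 = 21025 ≡ 204
201^128 ≡ 204^2 = 41616 ≡ 417
168 = 128 + 32 + 8, so 201^168 ≡ 417·145·183 ≡ 284 (mod 443)
168^2 = 28224 ≡ 315
168^4 ≡ 315^2 = 99225 ≡ 436
168^8 ≡ 436^2 = 190096 ≡ 49
168^16 ≡ 49^2 = 2401 ≡ 186
168^32 ≡ 186^2 = 34596 ≡ 42
168^64 ≡ 42^2 = 1764 ≡ 435
103 = 64 + 32 + 4 + 2 + 1, so 168^103 ≡ 435·42·436·315·168 ≡ 345 (mod 443)
284·345 = 97980 ≡ 77 (mod 443)
77 ≡ 77 (mod 443), so the signature is genuine.

accept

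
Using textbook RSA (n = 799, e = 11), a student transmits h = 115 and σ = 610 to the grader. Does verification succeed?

σ^2 ≡ 610^2 = 372100 ≡ 565
σ^4 ≡ 565^2 = 319225 ≡ 424
σ^8 ≡ 424^2 = 179776 ≡ 1
11 = 8 + 2 + 1, so σ^11 ≡ 1·565·610 ≡ 281 (mod 799)
σ^11 mod 799 = 281, but h = 115.

fails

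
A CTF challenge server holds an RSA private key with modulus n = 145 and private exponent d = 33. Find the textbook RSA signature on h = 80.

100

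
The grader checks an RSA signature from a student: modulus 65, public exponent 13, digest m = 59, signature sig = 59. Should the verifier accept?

sig^2 ≡ 59^2 = 3481 ≡ 36
sig^4 ≡ 36^2 = 1296 ≡ 61
sig^8 ≡ 61^2 = 3721 ≡ 16
13 = 8 + 4 + 1, so sig^13 ≡ 16·61·59 ≡ 59 (mod 65)
59 = m, so the signature checks out.

accept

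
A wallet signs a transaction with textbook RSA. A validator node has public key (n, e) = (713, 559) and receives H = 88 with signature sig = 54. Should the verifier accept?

reject

sig^2 ≡ 54^2 = 2916 ≡ 64
sig^4 ≡ 64^2 = 4096 ≡ 531
sig^8 ≡ 531^2 = 281961 ≡ 326
sig^16 ≡ 326^2 = 106276 ≡ 39
sig^32 ≡ 39^2 = 1521 ≡ 95
sig^64 ≡ 95^2 = 9025 ≡ 469
sig^128 ≡ 469^2 = 219961 ≡ 357
sig^256 ≡ 357^2 = 127449 ≡ 535
sig^512 ≡ 535^2 = 286225 ≡ 312
559 = 512 + 32 + 8 + 4 + 2 + 1, so sig^559 ≡ 312·95·326·531·64·54 ≡ 492 (mod 713)
492 ≠ 88, so verification fails.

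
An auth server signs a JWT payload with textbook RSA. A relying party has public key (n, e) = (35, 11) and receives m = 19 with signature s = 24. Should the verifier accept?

s^2 ≡ 24^2 = 576 ≡ 16
s^4 ≡ 16^2 = 256 ≡ 11
s^8 ≡ 11^2 = 121 ≡ 16
11 = 8 + 2 + 1, so s^11 ≡ 16·16·24 ≡ 19 (mod 35)
19 = m, so the signature checks out.

accept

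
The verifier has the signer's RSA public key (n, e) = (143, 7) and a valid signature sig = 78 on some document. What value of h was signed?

sig^7 mod 143 = 78

78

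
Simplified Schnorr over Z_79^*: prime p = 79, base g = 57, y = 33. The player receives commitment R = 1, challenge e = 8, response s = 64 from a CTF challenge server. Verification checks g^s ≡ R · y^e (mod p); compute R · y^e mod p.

18

Squares mod 79: 33^1≡33, 33^2≡62, 33^4≡52, 33^8≡18
33^8 ≡ 18 (mod 79)
R · y^e ≡ 1·18 = 18 ≡ 18 (mod 79)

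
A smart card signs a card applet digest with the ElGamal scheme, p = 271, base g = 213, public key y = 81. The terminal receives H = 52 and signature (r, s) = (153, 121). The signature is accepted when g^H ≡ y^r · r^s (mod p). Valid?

no

Left side g^H mod p:
213^2 = 45369 ≡ 112
213^4 ≡ 112^2 = 12544 ≡ 78
213^8 ≡ 78^2 = 6084 ≡ 122
213^16 ≡ 122^2 = 14884 ≡ 250
213^32 ≡ 250^2 = 62500 ≡ 170
52 = 32 + 16 + 4, so 213^52 ≡ 170·250·78 ≡ 128 (mod 271)
Right side y^r · r^s mod p:
81^2 = 6561 ≡ 57
81^4 ≡ 57^2 = 3249 ≡ 268
81^8 ≡ 268^2 = 71824 ≡ 9
81^16 ≡ 9^2 = 81
81^32 ≡ 81^2 = 6561 ≡ 57
81^64 ≡ 57^2 = 3249 ≡ 268
81^128 ≡ 268^2 = 71824 ≡ 9
153 = 128 + 16 + 8 + 1, so 81^153 ≡ 9·81·9·81 ≡ 10 (mod 271)
153^2 = 23409 ≡ 103
153^4 ≡ 103^2 = 10609 ≡ 40
153^8 ≡ 40^2 = 1600 ≡ 245
153^16 ≡ 245^2 = 60025 ≡ 134
153^32 ≡ 134^2 = 17956 ≡ 70
153^64 ≡ 70^2 = 4900 ≡ 22
121 = 64 + 32 + 16 + 8 + 1, so 153^121 ≡ 22·70·134·245·153 ≡ 112 (mod 271)
10·112 = 1120 ≡ 36 (mod 271)
128 ≠ 36, so verification fails.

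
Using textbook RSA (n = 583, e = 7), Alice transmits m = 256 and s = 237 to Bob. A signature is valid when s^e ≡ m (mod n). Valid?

no

s^2 ≡ 237^2 = 56169 ≡ 201
s^4 ≡ 201^2 = 40401 ≡ 174
7 = 4 + 2 + 1, so s^7 ≡ 174·201·237 ≡ 327 (mod 583)
327 ≠ 256, so verification fails.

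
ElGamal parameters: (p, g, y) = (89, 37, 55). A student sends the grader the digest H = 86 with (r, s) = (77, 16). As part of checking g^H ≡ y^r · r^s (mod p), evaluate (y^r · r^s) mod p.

55

Squares mod 89: 55^1≡55, 55^2≡88, 55^4≡1, 55^8≡1, 55^16≡1, 55^32≡1, 55^64≡1
77 = 64 + 8 + 4 + 1, so 55^77 ≡ 1·1·1·55 ≡ 55 (mod 89)
Squares mod 89: 77^1≡77, 77^2≡55, 77^4≡88, 77^8≡1, 77^16≡1
77^16 ≡ 1 (mod 89)
y^r · r^s ≡ 55·1 = 55 ≡ 55 (mod 89)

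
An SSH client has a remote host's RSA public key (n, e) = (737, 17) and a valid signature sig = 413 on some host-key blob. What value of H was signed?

Squares mod 737: sig^1≡413, sig^2≡322, sig^4≡504, sig^8≡488, sig^16≡93
17 = 16 + 1, so sig^17 ≡ 93·413 ≡ 85 (mod 737)

85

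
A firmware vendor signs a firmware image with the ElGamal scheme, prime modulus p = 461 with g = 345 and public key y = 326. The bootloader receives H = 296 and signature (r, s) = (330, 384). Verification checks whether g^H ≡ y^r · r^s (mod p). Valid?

no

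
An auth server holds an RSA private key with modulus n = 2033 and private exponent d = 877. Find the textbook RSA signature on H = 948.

Squares mod 2033: H^1≡948, H^2≡118, H^4≡1726, H^8≡731, H^16≡1715, H^32≡1507, H^64≡188, H^128≡783, H^256≡1156, H^512≡655
877 = 512 + 256 + 64 + 32 + 8 + 4 + 1, so H^877 ≡ 655·1156·188·1507·731·1726·948 ≡ 1175 (mod 2033)

1175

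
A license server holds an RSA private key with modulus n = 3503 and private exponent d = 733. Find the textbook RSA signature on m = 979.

20

m^733 mod 3503 = 20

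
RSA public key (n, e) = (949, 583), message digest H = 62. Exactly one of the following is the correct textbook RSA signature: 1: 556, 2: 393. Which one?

Candidate 1: 556^2 = 309136 ≡ 711; 556^4 ≡ 711^2 = 505521 ≡ 653; 556^8 ≡ 653^2 = 426409 ≡ 308; 556^16 ≡ 308^2 = 94864 ≡ 913; 556^32 ≡ 913^2 = 833569 ≡ 347; 556^64 ≡ 347^2 = 120409 ≡ 835; 556^128 ≡ 835^2 = 697225 ≡ 659; 556^256 ≡ 659^2 = 434281 ≡ 588; 556^512 ≡ 588^2 = 345744 ≡ 308; 583 = 512 + 64 + 4 + 2 + 1, so 556^583 ≡ 308·835·653·711·556 ≡ 62 (mod 949)
  → matches H = 62
Candidate 2: 393^2 = 154449 ≡ 711; 393^4 ≡ 711^2 = 505521 ≡ 653; 393^8 ≡ 653^2 = 426409 ≡ 308; 393^16 ≡ 308^2 = 94864 ≡ 913; 393^32 ≡ 913^2 = 833569 ≡ 347; 393^64 ≡ 347^2 = 120409 ≡ 835; 393^128 ≡ 835^2 = 697225 ≡ 659; 393^256 ≡ 659^2 = 434281 ≡ 588; 393^512 ≡ 588^2 = 345744 ≡ 308; 583 = 512 + 64 + 4 + 2 + 1, so 393^583 ≡ 308·835·653·711·393 ≡ 887 (mod 949)

1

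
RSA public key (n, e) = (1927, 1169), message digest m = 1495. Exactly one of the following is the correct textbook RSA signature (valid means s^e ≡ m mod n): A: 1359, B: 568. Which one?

A

Candidate A: Squares mod 1927: 1359^1≡1359, 1359^2≡815, 1359^4≡1337, 1359^8≡1240, 1359^16≡1781, 1359^32≡119, 1359^64≡672, 1359^128≡666, 1359^256≡346, 1359^512≡242, 1359^1024≡754; 1169 = 1024 + 128 + 16 + 1, so 1359^1169 ≡ 754·666·1781·1359 ≡ 1495 (mod 1927)
  → matches m = 1495
Candidate B: Squares mod 1927: 568^1≡568, 568^2≡815, 568^4≡1337, 568^8≡1240, 568^16≡1781, 568^32≡119, 568^64≡672, 568^128≡666, 568^256≡346, 568^512≡242, 568^1024≡754; 1169 = 1024 + 128 + 16 + 1, so 568^1169 ≡ 754·666·1781·568 ≡ 432 (mod 1927)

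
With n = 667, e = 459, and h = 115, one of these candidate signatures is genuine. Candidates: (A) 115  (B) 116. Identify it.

Candidate A: 115^2 = 13225 ≡ 552; 115^4 ≡ 552^2 = 304704 ≡ 552; 115^8 ≡ 552^2 = 304704 ≡ 552; 115^16 ≡ 552^2 = 304704 ≡ 552; 115^32 ≡ 552^2 = 304704 ≡ 552; 115^64 ≡ 552^2 = 304704 ≡ 552; 115^128 ≡ 552^2 = 304704 ≡ 552; 115^256 ≡ 552^2 = 304704 ≡ 552; 459 = 256 + 128 + 64 + 8 + 2 + 1, so 115^459 ≡ 552·552·552·552·552·115 ≡ 115 (mod 667)
  → matches h = 115
Candidate B: 116^2 = 13456 ≡ 116; 116^4 ≡ 116^2 = 13456 ≡ 116; 116^8 ≡ 116^2 = 13456 ≡ 116; 116^16 ≡ 116^2 = 13456 ≡ 116; 116^32 ≡ 116^2 = 13456 ≡ 116; 116^64 ≡ 116^2 = 13456 ≡ 116; 116^128 ≡ 116^2 = 13456 ≡ 116; 116^256 ≡ 116^2 = 13456 ≡ 116; 459 = 256 + 128 + 64 + 8 + 2 + 1, so 116^459 ≡ 116·116·116·116·116·116 ≡ 116 (mod 667)

A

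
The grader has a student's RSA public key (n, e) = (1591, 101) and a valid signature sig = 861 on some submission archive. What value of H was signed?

Squares mod 1591: sig^1≡861, sig^2≡1506, sig^4≡861, sig^8≡1506, sig^16≡861, sig^32≡1506, sig^64≡861
101 = 64 + 32 + 4 + 1, so sig^101 ≡ 861·1506·861·861 ≡ 1506 (mod 1591)

1506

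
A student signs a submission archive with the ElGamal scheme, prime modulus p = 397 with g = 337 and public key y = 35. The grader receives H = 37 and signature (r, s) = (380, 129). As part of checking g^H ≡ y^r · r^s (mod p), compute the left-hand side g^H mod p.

125

Squares mod 397: 337^1≡337, 337^2≡27, 337^4≡332, 337^8≡255, 337^16≡314, 337^32≡140
37 = 32 + 4 + 1, so 337^37 ≡ 140·332·337 ≡ 125 (mod 397)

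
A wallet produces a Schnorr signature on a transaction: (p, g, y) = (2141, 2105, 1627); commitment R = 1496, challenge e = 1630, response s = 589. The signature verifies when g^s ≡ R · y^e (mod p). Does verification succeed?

g^s mod p:
2105^2 = 4431025 ≡ 1296
2105^4 ≡ 1296^2 = 1679616 ≡ 1072
2105^8 ≡ 1072^2 = 1149184 ≡ 1608
2105^16 ≡ 1608^2 = 2585664 ≡ 1477
2105^32 ≡ 1477^2 = 2181529 ≡ 1991
2105^64 ≡ 1991^2 = 3964081 ≡ 1090
2105^128 ≡ 1090^2 = 1188100 ≡ 1986
2105^256 ≡ 1986^2 = 3944196 ≡ 474
2105^512 ≡ 474^2 = 224676 ≡ 2012
589 = 512 + 64 + 8 + 4 + 1, so 2105^589 ≡ 2012·1090·1608·1072·2105 ≡ 1076 (mod 2141)
R · y^e mod p:
1627^2 = 2647129 ≡ 853
1627^4 ≡ 853^2 = 727609 ≡ 1810
1627^8 ≡ 1810^2 = 3276100 ≡ 370
1627^16 ≡ 370^2 = 136900 ≡ 2017
1627^32 ≡ 2017^2 = 4068289 ≡ 389
1627^64 ≡ 389^2 = 151321 ≡ 1451
1627^128 ≡ 1451^2 = 2105401 ≡ 798
1627^256 ≡ 798^2 = 636804 ≡ 927
1627^512 ≡ 927^2 = 859329 ≡ 788
1627^1024 ≡ 788^2 = 620944 ≡ 54
1630 = 1024 + 512 + 64 + 16 + 8 + 4 + 2, so 1627^1630 ≡ 54·788·1451·2017·370·1810·853 ≡ 1346 (mod 2141)
1496·1346 = 2013616 ≡ 1076 (mod 2141)
1076 ≡ 1076 (mod 2141); signature holds.

passes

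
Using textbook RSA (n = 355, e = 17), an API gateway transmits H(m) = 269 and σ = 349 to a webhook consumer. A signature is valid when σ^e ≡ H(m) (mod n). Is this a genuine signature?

σ^2 ≡ 349^2 = 121801 ≡ 36
σ^4 ≡ 36^2 = 1296 ≡ 231
σ^8 ≡ 231^2 = 53361 ≡ 111
σ^16 ≡ 111^2 = 12321 ≡ 251
17 = 16 + 1, so σ^17 ≡ 251·349 ≡ 269 (mod 355)
269 = H(m), so the signature checks out.

genuine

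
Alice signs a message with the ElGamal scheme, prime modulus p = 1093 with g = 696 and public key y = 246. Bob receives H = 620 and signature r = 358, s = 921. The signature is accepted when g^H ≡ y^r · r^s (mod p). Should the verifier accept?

Left side g^H mod p:
696^620 mod 1093 = 838
Right side y^r · r^s mod p:
246^358 mod 1093 = 7
358^921 mod 1093 = 352
7·352 = 2464 ≡ 278 (mod 1093)
838 ≠ 278, so verification fails.

reject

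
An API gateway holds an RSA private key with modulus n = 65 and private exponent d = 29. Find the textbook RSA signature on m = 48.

3

m^2 ≡ 48^2 = 2304 ≡ 29
m^4 ≡ 29^2 = 841 ≡ 61
m^8 ≡ 61^2 = 3721 ≡ 16
m^16 ≡ 16^2 = 256 ≡ 61
29 = 16 + 8 + 4 + 1, so m^29 ≡ 61·16·61·48 ≡ 3 (mod 65)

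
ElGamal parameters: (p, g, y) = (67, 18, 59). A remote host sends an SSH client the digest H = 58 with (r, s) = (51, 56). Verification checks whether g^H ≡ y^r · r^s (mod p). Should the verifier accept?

Left side g^H mod p:
18^2 = 324 ≡ 56
18^4 ≡ 56^2 = 3136 ≡ 54
18^8 ≡ 54^2 = 2916 ≡ 35
18^16 ≡ 35^2 = 1225 ≡ 19
18^32 ≡ 19^2 = 361 ≡ 26
58 = 32 + 16 + 8 + 2, so 18^58 ≡ 26·19·35·56 ≡ 23 (mod 67)
Right side y^r · r^s mod p:
59^2 = 3481 ≡ 64
59^4 ≡ 64^2 = 4096 ≡ 9
59^8 ≡ 9^2 = 81 ≡ 14
59^16 ≡ 14^2 = 196 ≡ 62
59^32 ≡ 62^2 = 3844 ≡ 25
51 = 32 + 16 + 2 + 1, so 59^51 ≡ 25·62·64·59 ≡ 15 (mod 67)
51^2 = 2601 ≡ 55
51^4 ≡ 55^2 = 3025 ≡ 10
51^8 ≡ 10^2 = 100 ≡ 33
51^16 ≡ 33^2 = 1089 ≡ 17
51^32 ≡ 17^2 = 289 ≡ 21
56 = 32 + 16 + 8, so 51^56 ≡ 21·17·33 ≡ 56 (mod 67)
15·56 = 840 ≡ 36 (mod 67)
23 ≠ 36, so verification fails.

reject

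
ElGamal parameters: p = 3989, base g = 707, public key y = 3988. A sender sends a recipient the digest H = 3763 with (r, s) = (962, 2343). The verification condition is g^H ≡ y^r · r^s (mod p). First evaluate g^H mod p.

707^3763 mod 3989 = 879

879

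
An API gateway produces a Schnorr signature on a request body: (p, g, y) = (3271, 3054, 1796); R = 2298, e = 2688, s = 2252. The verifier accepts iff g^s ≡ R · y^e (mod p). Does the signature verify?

verifies

g^s mod p:
3054^2 = 9326916 ≡ 1295
3054^4 ≡ 1295^2 = 1677025 ≡ 2273
3054^8 ≡ 2273^2 = 5166529 ≡ 1620
3054^16 ≡ 1620^2 = 2624400 ≡ 1058
3054^32 ≡ 1058^2 = 1119364 ≡ 682
3054^64 ≡ 682^2 = 465124 ≡ 642
3054^128 ≡ 642^2 = 412164 ≡ 18
3054^256 ≡ 18^2 = 324
3054^512 ≡ 324^2 = 104976 ≡ 304
3054^1024 ≡ 304^2 = 92416 ≡ 828
3054^2048 ≡ 828^2 = 685584 ≡ 1945
2252 = 2048 + 128 + 64 + 8 + 4, so 3054^2252 ≡ 1945·18·642·1620·2273 ≡ 1560 (mod 3271)
R · y^e mod p:
1796^2 = 3225616 ≡ 410
1796^4 ≡ 410^2 = 168100 ≡ 1279
1796^8 ≡ 1279^2 = 1635841 ≡ 341
1796^16 ≡ 341^2 = 116281 ≡ 1796
1796^32 ≡ 1796^2 = 3225616 ≡ 410
1796^64 ≡ 410^2 = 168100 ≡ 1279
1796^128 ≡ 1279^2 = 1635841 ≡ 341
1796^256 ≡ 341^2 = 116281 ≡ 1796
1796^512 ≡ 1796^2 = 3225616 ≡ 410
1796^1024 ≡ 410^2 = 168100 ≡ 1279
1796^2048 ≡ 1279^2 = 1635841 ≡ 341
2688 = 2048 + 512 + 128, so 1796^2688 ≡ 341·410·341 ≡ 385 (mod 3271)
2298·385 = 884730 ≡ 1560 (mod 3271)
1560 ≡ 1560 (mod 3271); signature holds.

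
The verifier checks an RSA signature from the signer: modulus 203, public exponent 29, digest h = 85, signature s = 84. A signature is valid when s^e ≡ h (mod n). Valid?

no

Squares mod 203: s^1≡84, s^2≡154, s^4≡168, s^8≡7, s^16≡49
29 = 16 + 8 + 4 + 1, so s^29 ≡ 49·7·168·84 ≡ 84 (mod 203)
s^29 mod 203 = 84, but h = 85.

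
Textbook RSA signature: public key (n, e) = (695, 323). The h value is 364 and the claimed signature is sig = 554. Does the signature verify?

verifies

Squares mod 695: sig^1≡554, sig^2≡421, sig^4≡16, sig^8≡256, sig^16≡206, sig^32≡41, sig^64≡291, sig^128≡586, sig^256≡66
323 = 256 + 64 + 2 + 1, so sig^323 ≡ 66·291·421·554 ≡ 364 (mod 695)
364 = h, so the signature checks out.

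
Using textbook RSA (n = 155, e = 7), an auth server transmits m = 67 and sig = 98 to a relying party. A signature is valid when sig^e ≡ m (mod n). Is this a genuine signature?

genuine

Squares mod 155: sig^1≡98, sig^2≡149, sig^4≡36
7 = 4 + 2 + 1, so sig^7 ≡ 36·149·98 ≡ 67 (mod 155)
sig^7 mod 155 = 67 matches m.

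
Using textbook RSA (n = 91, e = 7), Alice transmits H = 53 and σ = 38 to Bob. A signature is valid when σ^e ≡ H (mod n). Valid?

no

σ^2 ≡ 38^2 = 1444 ≡ 79
σ^4 ≡ 79^2 = 6241 ≡ 53
7 = 4 + 2 + 1, so σ^7 ≡ 53·79·38 ≡ 38 (mod 91)
The recovered value 38 does not match the digest 53.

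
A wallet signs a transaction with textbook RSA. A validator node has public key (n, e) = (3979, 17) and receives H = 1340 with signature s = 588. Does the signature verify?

verifies

Squares mod 3979: s^1≡588, s^2≡3550, s^4≡1007, s^8≡3383, s^16≡1085
17 = 16 + 1, so s^17 ≡ 1085·588 ≡ 1340 (mod 3979)
Since 1340 equals the digest 1340, verification succeeds.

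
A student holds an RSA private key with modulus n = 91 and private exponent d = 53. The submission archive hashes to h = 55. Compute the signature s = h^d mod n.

48

Squares mod 91: h^1≡55, h^2≡22, h^4≡29, h^8≡22, h^16≡29, h^32≡22
53 = 32 + 16 + 4 + 1, so h^53 ≡ 22·29·29·55 ≡ 48 (mod 91)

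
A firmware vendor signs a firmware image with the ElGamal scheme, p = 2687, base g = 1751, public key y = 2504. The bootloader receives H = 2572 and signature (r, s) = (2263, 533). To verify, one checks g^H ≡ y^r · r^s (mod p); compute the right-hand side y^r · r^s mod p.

778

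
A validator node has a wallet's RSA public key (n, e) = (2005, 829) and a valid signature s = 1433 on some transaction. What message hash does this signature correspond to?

248

s^2 ≡ 1433^2 = 2053489 ≡ 369
s^4 ≡ 369^2 = 136161 ≡ 1826
s^8 ≡ 1826^2 = 3334276 ≡ 1966
s^16 ≡ 1966^2 = 3865156 ≡ 1521
s^32 ≡ 1521^2 = 2313441 ≡ 1676
s^64 ≡ 1676^2 = 2808976 ≡ 1976
s^128 ≡ 1976^2 = 3904576 ≡ 841
s^256 ≡ 841^2 = 707281 ≡ 1521
s^512 ≡ 1521^2 = 2313441 ≡ 1676
829 = 512 + 256 + 32 + 16 + 8 + 4 + 1, so s^829 ≡ 1676·1521·1676·1521·1966·1826·1433 ≡ 248 (mod 2005)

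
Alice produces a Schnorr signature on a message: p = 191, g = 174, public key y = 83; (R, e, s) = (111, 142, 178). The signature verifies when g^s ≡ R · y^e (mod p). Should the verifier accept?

g^s mod p:
174^2 = 30276 ≡ 98
174^4 ≡ 98^2 = 9604 ≡ 54
174^8 ≡ 54^2 = 2916 ≡ 51
174^16 ≡ 51^2 = 2601 ≡ 118
174^32 ≡ 118^2 = 13924 ≡ 172
174^64 ≡ 172^2 = 29584 ≡ 170
174^128 ≡ 170^2 = 28900 ≡ 59
178 = 128 + 32 + 16 + 2, so 174^178 ≡ 59·172·118·98 ≡ 117 (mod 191)
R · y^e mod p:
83^2 = 6889 ≡ 13
83^4 ≡ 13^2 = 169
83^8 ≡ 169^2 = 28561 ≡ 102
83^16 ≡ 102^2 = 10404 ≡ 90
83^32 ≡ 90^2 = 8100 ≡ 78
83^64 ≡ 78^2 = 6084 ≡ 163
83^128 ≡ 163^2 = 26569 ≡ 20
142 = 128 + 8 + 4 + 2, so 83^142 ≡ 20·102·169·13 ≡ 65 (mod 191)
111·65 = 7215 ≡ 148 (mod 191)
117 ≠ 148; the check fails.

reject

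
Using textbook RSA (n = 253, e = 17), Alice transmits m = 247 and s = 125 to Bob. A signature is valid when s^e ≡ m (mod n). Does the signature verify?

verifies

s^17 mod 253 = 247
s^17 mod 253 = 247 matches m.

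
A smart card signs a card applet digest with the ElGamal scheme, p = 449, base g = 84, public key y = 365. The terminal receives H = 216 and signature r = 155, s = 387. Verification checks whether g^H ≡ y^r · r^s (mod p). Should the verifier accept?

accept

Left side g^H mod p:
84^216 mod 449 = 327
Right side y^r · r^s mod p:
365^155 mod 449 = 234
155^387 mod 449 = 318
234·318 = 74412 ≡ 327 (mod 449)
327 ≡ 327 (mod 449), so the signature is genuine.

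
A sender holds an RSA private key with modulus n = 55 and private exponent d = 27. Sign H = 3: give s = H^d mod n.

H^2 ≡ 3^2 = 9
H^4 ≡ 9^2 = 81 ≡ 26
H^8 ≡ 26^2 = 676 ≡ 16
H^16 ≡ 16^2 = 256 ≡ 36
27 = 16 + 8 + 2 + 1, so H^27 ≡ 36·16·9·3 ≡ 42 (mod 55)

42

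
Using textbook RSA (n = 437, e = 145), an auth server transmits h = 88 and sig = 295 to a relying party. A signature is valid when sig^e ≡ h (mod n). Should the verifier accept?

sig^2 ≡ 295^2 = 87025 ≡ 62
sig^4 ≡ 62^2 = 3844 ≡ 348
sig^8 ≡ 348^2 = 121104 ≡ 55
sig^16 ≡ 55^2 = 3025 ≡ 403
sig^32 ≡ 403^2 = 162409 ≡ 282
sig^64 ≡ 282^2 = 79524 ≡ 427
sig^128 ≡ 427^2 = 182329 ≡ 100
145 = 128 + 16 + 1, so sig^145 ≡ 100·403·295 ≡ 352 (mod 437)
352 ≠ 88, so verification fails.

reject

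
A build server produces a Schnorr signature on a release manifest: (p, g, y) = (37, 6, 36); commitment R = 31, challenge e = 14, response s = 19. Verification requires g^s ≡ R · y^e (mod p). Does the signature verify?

verifies

g^s mod p:
6^2 = 36
6^4 ≡ 36^2 = 1296 ≡ 1
6^8 ≡ 1^2 = 1
6^16 ≡ 1^2 = 1
19 = 16 + 2 + 1, so 6^19 ≡ 1·36·6 ≡ 31 (mod 37)
R · y^e mod p:
36^2 = 1296 ≡ 1
36^4 ≡ 1^2 = 1
36^8 ≡ 1^2 = 1
14 = 8 + 4 + 2, so 36^14 ≡ 1·1·1 ≡ 1 (mod 37)
31·1 = 31 ≡ 31 (mod 37)
31 ≡ 31 (mod 37); signature holds.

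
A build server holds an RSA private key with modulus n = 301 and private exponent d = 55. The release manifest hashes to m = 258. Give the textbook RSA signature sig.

Squares mod 301: m^1≡258, m^2≡43, m^4≡43, m^8≡43, m^16≡43, m^32≡43
55 = 32 + 16 + 4 + 2 + 1, so m^55 ≡ 43·43·43·43·258 ≡ 258 (mod 301)

258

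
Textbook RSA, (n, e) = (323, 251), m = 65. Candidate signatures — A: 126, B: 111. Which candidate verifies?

A

Candidate A: 126^2 = 15876 ≡ 49; 126^4 ≡ 49^2 = 2401 ≡ 140; 126^8 ≡ 140^2 = 19600 ≡ 220; 126^16 ≡ 220^2 = 48400 ≡ 273; 126^32 ≡ 273^2 = 74529 ≡ 239; 126^64 ≡ 239^2 = 57121 ≡ 273; 126^128 ≡ 273^2 = 74529 ≡ 239; 251 = 128 + 64 + 32 + 16 + 8 + 2 + 1, so 126^251 ≡ 239·273·239·273·220·49·126 ≡ 65 (mod 323)
  → matches m = 65
Candidate B: 111^2 = 12321 ≡ 47; 111^4 ≡ 47^2 = 2209 ≡ 271; 111^8 ≡ 271^2 = 73441 ≡ 120; 111^16 ≡ 120^2 = 14400 ≡ 188; 111^32 ≡ 188^2 = 35344 ≡ 137; 111^64 ≡ 137^2 = 18769 ≡ 35; 111^128 ≡ 35^2 = 1225 ≡ 256; 251 = 128 + 64 + 32 + 16 + 8 + 2 + 1, so 111^251 ≡ 256·35·137·188·120·47·111 ≡ 253 (mod 323)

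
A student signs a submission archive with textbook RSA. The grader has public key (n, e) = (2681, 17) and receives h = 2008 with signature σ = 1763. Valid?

no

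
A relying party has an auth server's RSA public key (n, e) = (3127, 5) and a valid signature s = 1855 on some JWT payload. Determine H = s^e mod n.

1431

Squares mod 3127: s^1≡1855, s^2≡1325, s^4≡1378
5 = 4 + 1, so s^5 ≡ 1378·1855 ≡ 1431 (mod 3127)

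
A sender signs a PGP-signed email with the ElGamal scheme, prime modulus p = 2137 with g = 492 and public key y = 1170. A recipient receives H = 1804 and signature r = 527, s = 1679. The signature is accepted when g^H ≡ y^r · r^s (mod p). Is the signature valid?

valid

Left side g^H mod p:
492^2 = 242064 ≡ 583
492^4 ≡ 583^2 = 339889 ≡ 106
492^8 ≡ 106^2 = 11236 ≡ 551
492^16 ≡ 551^2 = 303601 ≡ 147
492^32 ≡ 147^2 = 21609 ≡ 239
492^64 ≡ 239^2 = 57121 ≡ 1559
492^128 ≡ 1559^2 = 2430481 ≡ 712
492^256 ≡ 712^2 = 506944 ≡ 475
492^512 ≡ 475^2 = 225625 ≡ 1240
492^1024 ≡ 1240^2 = 1537600 ≡ 1097
1804 = 1024 + 512 + 256 + 8 + 4, so 492^1804 ≡ 1097·1240·475·551·106 ≡ 1615 (mod 2137)
Right side y^r · r^s mod p:
1170^2 = 1368900 ≡ 1220
1170^4 ≡ 1220^2 = 1488400 ≡ 1048
1170^8 ≡ 1048^2 = 1098304 ≡ 2023
1170^16 ≡ 2023^2 = 4092529 ≡ 174
1170^32 ≡ 174^2 = 30276 ≡ 358
1170^64 ≡ 358^2 = 128164 ≡ 2081
1170^128 ≡ 2081^2 = 4330561 ≡ 999
1170^256 ≡ 999^2 = 998001 ≡ 22
1170^512 ≡ 22^2 = 484
527 = 512 + 8 + 4 + 2 + 1, so 1170^527 ≡ 484·2023·1048·1220·1170 ≡ 1135 (mod 2137)
527^2 = 277729 ≡ 2056
527^4 ≡ 2056^2 = 4227136 ≡ 150
527^8 ≡ 150^2 = 22500 ≡ 1130
527^16 ≡ 1130^2 = 1276900 ≡ 1111
527^32 ≡ 1111^2 = 1234321 ≡ 1272
527^64 ≡ 1272^2 = 1617984 ≡ 275
527^128 ≡ 275^2 = 75625 ≡ 830
527^256 ≡ 830^2 = 688900 ≡ 786
527^512 ≡ 786^2 = 617796 ≡ 203
527^1024 ≡ 203^2 = 41209 ≡ 606
1679 = 1024 + 512 + 128 + 8 + 4 + 2 + 1, so 527^1679 ≡ 606·203·830·1130·150·2056·527 ≡ 1856 (mod 2137)
1135·1856 = 2106560 ≡ 1615 (mod 2137)
1615 ≡ 1615 (mod 2137), so the signature is genuine.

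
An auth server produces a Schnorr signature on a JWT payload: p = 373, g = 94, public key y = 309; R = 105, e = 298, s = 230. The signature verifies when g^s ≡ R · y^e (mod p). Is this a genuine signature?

forged

g^s mod p:
94^2 = 8836 ≡ 257
94^4 ≡ 257^2 = 66049 ≡ 28
94^8 ≡ 28^2 = 784 ≡ 38
94^16 ≡ 38^2 = 1444 ≡ 325
94^32 ≡ 325^2 = 105625 ≡ 66
94^64 ≡ 66^2 = 4356 ≡ 253
94^128 ≡ 253^2 = 64009 ≡ 226
230 = 128 + 64 + 32 + 4 + 2, so 94^230 ≡ 226·253·66·28·257 ≡ 100 (mod 373)
R · y^e mod p:
309^2 = 95481 ≡ 366
309^4 ≡ 366^2 = 133956 ≡ 49
309^8 ≡ 49^2 = 2401 ≡ 163
309^16 ≡ 163^2 = 26569 ≡ 86
309^32 ≡ 86^2 = 7396 ≡ 309
309^64 ≡ 309^2 = 95481 ≡ 366
309^128 ≡ 366^2 = 133956 ≡ 49
309^256 ≡ 49^2 = 2401 ≡ 163
298 = 256 + 32 + 8 + 2, so 309^298 ≡ 163·309·163·366 ≡ 109 (mod 373)
105·109 = 11445 ≡ 255 (mod 373)
100 ≠ 255; the check fails.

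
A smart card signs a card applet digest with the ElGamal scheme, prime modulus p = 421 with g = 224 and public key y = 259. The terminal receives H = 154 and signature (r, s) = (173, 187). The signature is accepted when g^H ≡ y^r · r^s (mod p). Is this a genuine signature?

genuine

Left side g^H mod p:
224^2 = 50176 ≡ 77
224^4 ≡ 77^2 = 5929 ≡ 35
224^8 ≡ 35^2 = 1225 ≡ 383
224^16 ≡ 383^2 = 146689 ≡ 181
224^32 ≡ 181^2 = 32761 ≡ 344
224^64 ≡ 344^2 = 118336 ≡ 35
224^128 ≡ 35^2 = 1225 ≡ 383
154 = 128 + 16 + 8 + 2, so 224^154 ≡ 383·181·383·77 ≡ 386 (mod 421)
Right side y^r · r^s mod p:
259^2 = 67081 ≡ 142
259^4 ≡ 142^2 = 20164 ≡ 377
259^8 ≡ 377^2 = 142129 ≡ 252
259^16 ≡ 252^2 = 63504 ≡ 354
259^32 ≡ 354^2 = 125316 ≡ 279
259^64 ≡ 279^2 = 77841 ≡ 377
259^128 ≡ 377^2 = 142129 ≡ 252
173 = 128 + 32 + 8 + 4 + 1, so 259^173 ≡ 252·279·252·377·259 ≡ 270 (mod 421)
173^2 = 29929 ≡ 38
173^4 ≡ 38^2 = 1444 ≡ 181
173^8 ≡ 181^2 = 32761 ≡ 344
173^16 ≡ 344^2 = 118336 ≡ 35
173^32 ≡ 35^2 = 1225 ≡ 383
173^64 ≡ 383^2 = 146689 ≡ 181
173^128 ≡ 181^2 = 32761 ≡ 344
187 = 128 + 32 + 16 + 8 + 2 + 1, so 173^187 ≡ 344·383·35·344·38·173 ≡ 148 (mod 421)
270·148 = 39960 ≡ 386 (mod 421)
386 ≡ 386 (mod 421), so the signature is genuine.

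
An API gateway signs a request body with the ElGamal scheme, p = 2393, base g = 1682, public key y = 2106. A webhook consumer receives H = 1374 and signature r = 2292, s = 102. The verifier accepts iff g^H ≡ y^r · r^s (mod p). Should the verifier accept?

accept

Left side g^H mod p:
1682^1374 mod 2393 = 939
Right side y^r · r^s mod p:
2106^2292 mod 2393 = 2385
2292^102 mod 2393 = 780
2385·780 = 1860300 ≡ 939 (mod 2393)
939 ≡ 939 (mod 2393), so the signature is genuine.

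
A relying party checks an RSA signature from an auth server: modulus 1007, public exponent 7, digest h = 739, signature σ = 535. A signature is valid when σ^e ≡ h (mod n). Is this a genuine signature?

σ^7 mod 1007 = 268
σ^7 mod 1007 = 268, but h = 739.

forged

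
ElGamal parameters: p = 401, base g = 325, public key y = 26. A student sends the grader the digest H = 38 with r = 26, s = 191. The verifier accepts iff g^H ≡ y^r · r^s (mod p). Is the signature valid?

Left side g^H mod p:
325^2 = 105625 ≡ 162
325^4 ≡ 162^2 = 26244 ≡ 179
325^8 ≡ 179^2 = 32041 ≡ 362
325^16 ≡ 362^2 = 131044 ≡ 318
325^32 ≡ 318^2 = 101124 ≡ 72
38 = 32 + 4 + 2, so 325^38 ≡ 72·179·162 ≡ 250 (mod 401)
Right side y^r · r^s mod p:
26^2 = 676 ≡ 275
26^4 ≡ 275^2 = 75625 ≡ 237
26^8 ≡ 237^2 = 56169 ≡ 29
26^16 ≡ 29^2 = 841 ≡ 39
26 = 16 + 8 + 2, so 26^26 ≡ 39·29·275 ≡ 250 (mod 401)
26^2 = 676 ≡ 275
26^4 ≡ 275^2 = 75625 ≡ 237
26^8 ≡ 237^2 = 56169 ≡ 29
26^16 ≡ 29^2 = 841 ≡ 39
26^32 ≡ 39^2 = 1521 ≡ 318
26^64 ≡ 318^2 = 101124 ≡ 72
26^128 ≡ 72^2 = 5184 ≡ 372
191 = 128 + 32 + 16 + 8 + 4 + 2 + 1, so 26^191 ≡ 372·318·39·29·237·275·26 ≡ 259 (mod 401)
250·259 = 64750 ≡ 189 (mod 401)
250 ≠ 189, so verification fails.

invalid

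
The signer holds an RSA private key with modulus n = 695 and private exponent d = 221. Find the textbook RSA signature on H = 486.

471

H^2 ≡ 486^2 = 236196 ≡ 591
H^4 ≡ 591^2 = 349281 ≡ 391
H^8 ≡ 391^2 = 152881 ≡ 676
H^16 ≡ 676^2 = 456976 ≡ 361
H^32 ≡ 361^2 = 130321 ≡ 356
H^64 ≡ 356^2 = 126736 ≡ 246
H^128 ≡ 246^2 = 60516 ≡ 51
221 = 128 + 64 + 16 + 8 + 4 + 1, so H^221 ≡ 51·246·361·676·391·486 ≡ 471 (mod 695)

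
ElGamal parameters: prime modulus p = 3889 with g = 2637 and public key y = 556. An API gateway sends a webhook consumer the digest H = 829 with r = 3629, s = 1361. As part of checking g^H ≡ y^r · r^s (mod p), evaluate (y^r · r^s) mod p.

556^3629 mod 3889 = 3289
3629^1361 mod 3889 = 3493
y^r · r^s ≡ 3289·3493 = 11488477 ≡ 371 (mod 3889)

371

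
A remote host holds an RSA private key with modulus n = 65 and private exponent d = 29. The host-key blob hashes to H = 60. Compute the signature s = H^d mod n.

H^2 ≡ 60^2 = 3600 ≡ 25
H^4 ≡ 25^2 = 625 ≡ 40
H^8 ≡ 40^2 = 1600 ≡ 40
H^16 ≡ 40^2 = 1600 ≡ 40
29 = 16 + 8 + 4 + 1, so H^29 ≡ 40·40·40·60 ≡ 60 (mod 65)

60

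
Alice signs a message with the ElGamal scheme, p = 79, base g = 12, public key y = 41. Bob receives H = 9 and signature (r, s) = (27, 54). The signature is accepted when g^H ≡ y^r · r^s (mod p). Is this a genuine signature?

genuine

Left side g^H mod p:
12^2 = 144 ≡ 65
12^4 ≡ 65^2 = 4225 ≡ 38
12^8 ≡ 38^2 = 1444 ≡ 22
9 = 8 + 1, so 12^9 ≡ 22·12 ≡ 27 (mod 79)
Right side y^r · r^s mod p:
41^2 = 1681 ≡ 22
41^4 ≡ 22^2 = 484 ≡ 10
41^8 ≡ 10^2 = 100 ≡ 21
41^16 ≡ 21^2 = 441 ≡ 46
27 = 16 + 8 + 2 + 1, so 41^27 ≡ 46·21·22·41 ≡ 41 (mod 79)
27^2 = 729 ≡ 18
27^4 ≡ 18^2 = 324 ≡ 8
27^8 ≡ 8^2 = 64
27^16 ≡ 64^2 = 4096 ≡ 67
27^32 ≡ 67^2 = 4489 ≡ 65
54 = 32 + 16 + 4 + 2, so 27^54 ≡ 65·67·8·18 ≡ 18 (mod 79)
41·18 = 738 ≡ 27 (mod 79)
27 ≡ 27 (mod 79), so the signature is genuine.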